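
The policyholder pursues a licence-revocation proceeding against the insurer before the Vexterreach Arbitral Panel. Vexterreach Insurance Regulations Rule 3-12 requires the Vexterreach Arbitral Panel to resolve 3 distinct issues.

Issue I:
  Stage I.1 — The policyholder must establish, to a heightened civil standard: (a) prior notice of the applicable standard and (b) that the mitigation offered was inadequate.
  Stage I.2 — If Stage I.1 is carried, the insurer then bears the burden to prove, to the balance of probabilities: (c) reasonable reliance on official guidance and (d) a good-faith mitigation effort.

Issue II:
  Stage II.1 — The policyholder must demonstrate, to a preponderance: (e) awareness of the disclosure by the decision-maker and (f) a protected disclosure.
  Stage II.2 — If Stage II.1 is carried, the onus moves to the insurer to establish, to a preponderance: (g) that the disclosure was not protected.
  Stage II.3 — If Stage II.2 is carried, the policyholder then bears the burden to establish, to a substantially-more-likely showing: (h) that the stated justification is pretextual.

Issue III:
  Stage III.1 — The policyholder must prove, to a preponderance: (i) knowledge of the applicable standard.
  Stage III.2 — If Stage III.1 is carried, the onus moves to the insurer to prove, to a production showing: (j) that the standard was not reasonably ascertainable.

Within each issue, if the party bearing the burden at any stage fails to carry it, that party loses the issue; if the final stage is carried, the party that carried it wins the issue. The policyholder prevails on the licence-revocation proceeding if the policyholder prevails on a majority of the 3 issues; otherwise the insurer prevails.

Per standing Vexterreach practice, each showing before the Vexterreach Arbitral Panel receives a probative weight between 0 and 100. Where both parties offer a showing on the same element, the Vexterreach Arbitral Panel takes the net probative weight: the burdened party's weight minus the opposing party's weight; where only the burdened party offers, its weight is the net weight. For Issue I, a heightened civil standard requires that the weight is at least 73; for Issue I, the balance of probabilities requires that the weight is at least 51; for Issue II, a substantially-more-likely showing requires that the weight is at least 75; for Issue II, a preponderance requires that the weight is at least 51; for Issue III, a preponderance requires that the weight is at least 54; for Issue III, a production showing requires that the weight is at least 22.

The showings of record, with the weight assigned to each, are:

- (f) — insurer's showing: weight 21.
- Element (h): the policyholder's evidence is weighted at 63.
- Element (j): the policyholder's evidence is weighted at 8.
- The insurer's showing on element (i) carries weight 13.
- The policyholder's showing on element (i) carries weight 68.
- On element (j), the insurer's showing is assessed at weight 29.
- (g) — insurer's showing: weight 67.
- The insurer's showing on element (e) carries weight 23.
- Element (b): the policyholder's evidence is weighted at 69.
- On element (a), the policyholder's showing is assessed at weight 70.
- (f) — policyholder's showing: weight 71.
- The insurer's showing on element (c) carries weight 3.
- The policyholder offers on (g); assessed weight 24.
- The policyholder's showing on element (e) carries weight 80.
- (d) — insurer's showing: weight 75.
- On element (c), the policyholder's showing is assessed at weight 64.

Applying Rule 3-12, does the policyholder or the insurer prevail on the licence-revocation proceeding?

insurer

— Issue I —
Stage I.1 — burden on policyholder; standard: a heightened civil standard (weight is at least 73).
    (a): 70 < 73 [not met]
    (b): 69 < 73 [not met]
  Not every element is met, so the policyholder fails to carry Stage I.1.
The insurer prevails on this issue.
— Issue II —
Stage II.1 — burden on policyholder; standard: a preponderance (weight is at least 51).
    (e): 80 − 23 = 57 ≥ 51 [met]
    (f): 71 − 21 = 50 < 51 [not met]
  Stage II.1 not carried; the policyholder fails its burden.
The insurer prevails on this issue.
— Issue III —
Stage III.1 — burden on policyholder; standard: a preponderance (weight is at least 54).
    (i): 68 − 13 = 55 ≥ 54 [met]
  Stage III.1 is satisfied; the onus moves to the insurer.
Stage III.2 — burden on insurer; standard: a production showing (weight is at least 22).
    (j): 29 − 8 = 21 < 22 [not met]
  Not every element is met, so the insurer fails to carry Stage III.2.
The analysis ends at Stage III.2; the policyholder prevails on this issue.
Per-issue: Issue I → insurer; Issue II → insurer; Issue III → policyholder. The policyholder must prevail on a majority of issues; overall, the insurer prevails.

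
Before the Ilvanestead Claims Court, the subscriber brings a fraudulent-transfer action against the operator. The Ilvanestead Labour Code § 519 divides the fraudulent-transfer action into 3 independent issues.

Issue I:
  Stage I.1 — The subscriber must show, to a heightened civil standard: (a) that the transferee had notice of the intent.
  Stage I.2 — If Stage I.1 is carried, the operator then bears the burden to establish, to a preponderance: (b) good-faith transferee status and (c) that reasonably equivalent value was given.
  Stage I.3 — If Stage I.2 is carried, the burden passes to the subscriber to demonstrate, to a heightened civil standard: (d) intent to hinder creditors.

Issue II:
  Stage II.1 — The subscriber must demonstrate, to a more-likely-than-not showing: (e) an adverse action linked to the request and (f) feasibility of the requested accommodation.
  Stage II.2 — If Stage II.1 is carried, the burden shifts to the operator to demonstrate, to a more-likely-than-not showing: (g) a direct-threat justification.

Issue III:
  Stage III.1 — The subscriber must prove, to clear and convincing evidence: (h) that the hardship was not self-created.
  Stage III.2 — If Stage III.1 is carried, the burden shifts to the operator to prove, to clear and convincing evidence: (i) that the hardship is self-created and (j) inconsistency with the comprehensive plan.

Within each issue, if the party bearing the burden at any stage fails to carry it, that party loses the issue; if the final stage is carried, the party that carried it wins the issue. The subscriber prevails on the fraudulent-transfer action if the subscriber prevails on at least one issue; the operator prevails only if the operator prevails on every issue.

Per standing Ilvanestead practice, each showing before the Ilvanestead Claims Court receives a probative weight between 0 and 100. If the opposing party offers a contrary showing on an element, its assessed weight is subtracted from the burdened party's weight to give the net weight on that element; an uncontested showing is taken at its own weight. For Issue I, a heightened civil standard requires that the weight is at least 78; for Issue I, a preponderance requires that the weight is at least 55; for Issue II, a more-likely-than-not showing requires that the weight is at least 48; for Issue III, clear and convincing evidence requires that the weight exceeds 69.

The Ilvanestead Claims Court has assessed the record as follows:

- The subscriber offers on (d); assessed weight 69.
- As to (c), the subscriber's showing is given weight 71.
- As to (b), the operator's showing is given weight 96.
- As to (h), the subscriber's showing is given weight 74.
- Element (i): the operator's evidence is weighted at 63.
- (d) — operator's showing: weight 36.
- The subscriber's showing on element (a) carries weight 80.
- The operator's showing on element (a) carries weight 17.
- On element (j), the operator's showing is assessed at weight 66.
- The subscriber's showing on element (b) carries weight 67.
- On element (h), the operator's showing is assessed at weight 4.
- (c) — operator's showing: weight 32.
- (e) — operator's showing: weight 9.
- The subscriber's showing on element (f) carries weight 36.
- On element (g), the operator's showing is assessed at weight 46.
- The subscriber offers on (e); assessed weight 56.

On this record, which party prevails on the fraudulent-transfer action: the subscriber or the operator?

— Issue I —
Stage I.1 — burden on subscriber; standard: a heightened civil standard (weight is at least 78).
    (a): 80 − 17 = 63 < 78 [not met]
  Stage I.1 not carried; the subscriber fails its burden.
The operator prevails on this issue.
— Issue II —
At Stage II.1 the subscriber must meet a more-likely-than-not showing (weight is at least 48): on (e) the weight is 56 less the opposing 9 gives net 47, < 48, so (e) does not meet the standard; on (f) the weight is 36, < 48, so (f) does not meet the standard.
  Stage II.1 not carried; the subscriber fails its burden.
So the operator prevails on this issue.
— Issue III —
At Stage III.1 the subscriber must meet clear and convincing evidence (weight exceeds 69): on (h) the weight is 74 less the opposing 4 gives net 70, which does exceed 69, so (h) meets the standard.
  Stage III.1 is satisfied; the onus moves to the operator.
At Stage III.2 the operator must meet clear and convincing evidence (weight exceeds 69): on (i) the weight is 63, ≤ 69, so (i) does not meet the standard; on (j) the weight is 66, which does not exceed 69, so (j) does not meet the standard.
  Not every element is met, so the operator fails to carry Stage III.2.
The subscriber prevails on this issue.
Per-issue: Issue I → operator; Issue II → operator; Issue III → subscriber. The subscriber must prevail on at least one issue; overall, the subscriber prevails.

subscriber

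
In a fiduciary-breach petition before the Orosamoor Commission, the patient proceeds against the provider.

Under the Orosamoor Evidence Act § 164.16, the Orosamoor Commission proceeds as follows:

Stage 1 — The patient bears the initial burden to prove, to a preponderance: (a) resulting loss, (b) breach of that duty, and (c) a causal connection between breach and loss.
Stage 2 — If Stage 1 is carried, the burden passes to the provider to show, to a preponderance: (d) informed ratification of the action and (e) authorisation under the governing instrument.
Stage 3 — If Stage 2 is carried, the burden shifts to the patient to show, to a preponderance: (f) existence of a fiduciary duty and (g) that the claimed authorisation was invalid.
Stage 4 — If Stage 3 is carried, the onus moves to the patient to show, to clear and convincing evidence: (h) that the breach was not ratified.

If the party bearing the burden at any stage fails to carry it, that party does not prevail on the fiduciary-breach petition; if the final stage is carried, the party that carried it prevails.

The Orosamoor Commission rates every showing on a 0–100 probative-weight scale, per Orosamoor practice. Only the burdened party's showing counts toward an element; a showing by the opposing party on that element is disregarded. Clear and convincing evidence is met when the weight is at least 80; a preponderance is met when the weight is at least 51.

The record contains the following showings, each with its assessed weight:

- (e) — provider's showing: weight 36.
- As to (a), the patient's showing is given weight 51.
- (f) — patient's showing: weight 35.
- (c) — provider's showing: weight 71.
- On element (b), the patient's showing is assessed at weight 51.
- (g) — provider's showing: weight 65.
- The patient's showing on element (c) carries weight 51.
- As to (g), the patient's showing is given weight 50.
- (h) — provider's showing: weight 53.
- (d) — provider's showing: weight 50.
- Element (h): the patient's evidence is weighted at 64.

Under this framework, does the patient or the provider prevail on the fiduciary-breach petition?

patient

Stage 1 (patient, a preponderance, weight is at least 51): (a) 51 ≥ 51 — meets; (b) 51 ≥ 51 — meets; (c) 51 (provider's 71 disregarded) ≥ 51 — meets.
  Stage 1 is satisfied; the onus moves to the provider.
Stage 2 (provider, a preponderance, weight is at least 51): (d) 50 < 51 — fails; (e) 36 < 51 — fails.
  The provider does not carry Stage 2.
The patient prevails.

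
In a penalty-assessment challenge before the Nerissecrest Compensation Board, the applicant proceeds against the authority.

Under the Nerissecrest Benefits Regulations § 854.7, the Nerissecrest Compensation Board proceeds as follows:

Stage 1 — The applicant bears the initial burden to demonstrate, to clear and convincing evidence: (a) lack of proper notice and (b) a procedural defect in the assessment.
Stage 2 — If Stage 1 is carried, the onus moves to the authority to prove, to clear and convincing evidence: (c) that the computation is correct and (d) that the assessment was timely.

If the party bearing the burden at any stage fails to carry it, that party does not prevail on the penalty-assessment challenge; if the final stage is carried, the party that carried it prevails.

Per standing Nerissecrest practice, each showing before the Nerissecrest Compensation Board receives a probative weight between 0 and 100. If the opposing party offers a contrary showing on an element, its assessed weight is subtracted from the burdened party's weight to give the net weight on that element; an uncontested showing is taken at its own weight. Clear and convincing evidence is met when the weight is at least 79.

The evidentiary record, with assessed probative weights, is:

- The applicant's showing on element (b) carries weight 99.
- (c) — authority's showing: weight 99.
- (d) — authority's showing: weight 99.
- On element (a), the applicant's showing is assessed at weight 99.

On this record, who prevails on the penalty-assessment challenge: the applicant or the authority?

Stage 1 (applicant, clear and convincing evidence, weight is at least 79): (a) 99 ≥ 79 — meets; (b) 99 ≥ 79 — meets.
  All elements met. The burden passes to the authority.
Stage 2 (authority, clear and convincing evidence, weight is at least 79): (c) 99 ≥ 79 — meets; (d) 99 ≥ 79 — meets.
  Stage 2 carried; the final stage is satisfied.
All stages carried — the authority prevails.

authority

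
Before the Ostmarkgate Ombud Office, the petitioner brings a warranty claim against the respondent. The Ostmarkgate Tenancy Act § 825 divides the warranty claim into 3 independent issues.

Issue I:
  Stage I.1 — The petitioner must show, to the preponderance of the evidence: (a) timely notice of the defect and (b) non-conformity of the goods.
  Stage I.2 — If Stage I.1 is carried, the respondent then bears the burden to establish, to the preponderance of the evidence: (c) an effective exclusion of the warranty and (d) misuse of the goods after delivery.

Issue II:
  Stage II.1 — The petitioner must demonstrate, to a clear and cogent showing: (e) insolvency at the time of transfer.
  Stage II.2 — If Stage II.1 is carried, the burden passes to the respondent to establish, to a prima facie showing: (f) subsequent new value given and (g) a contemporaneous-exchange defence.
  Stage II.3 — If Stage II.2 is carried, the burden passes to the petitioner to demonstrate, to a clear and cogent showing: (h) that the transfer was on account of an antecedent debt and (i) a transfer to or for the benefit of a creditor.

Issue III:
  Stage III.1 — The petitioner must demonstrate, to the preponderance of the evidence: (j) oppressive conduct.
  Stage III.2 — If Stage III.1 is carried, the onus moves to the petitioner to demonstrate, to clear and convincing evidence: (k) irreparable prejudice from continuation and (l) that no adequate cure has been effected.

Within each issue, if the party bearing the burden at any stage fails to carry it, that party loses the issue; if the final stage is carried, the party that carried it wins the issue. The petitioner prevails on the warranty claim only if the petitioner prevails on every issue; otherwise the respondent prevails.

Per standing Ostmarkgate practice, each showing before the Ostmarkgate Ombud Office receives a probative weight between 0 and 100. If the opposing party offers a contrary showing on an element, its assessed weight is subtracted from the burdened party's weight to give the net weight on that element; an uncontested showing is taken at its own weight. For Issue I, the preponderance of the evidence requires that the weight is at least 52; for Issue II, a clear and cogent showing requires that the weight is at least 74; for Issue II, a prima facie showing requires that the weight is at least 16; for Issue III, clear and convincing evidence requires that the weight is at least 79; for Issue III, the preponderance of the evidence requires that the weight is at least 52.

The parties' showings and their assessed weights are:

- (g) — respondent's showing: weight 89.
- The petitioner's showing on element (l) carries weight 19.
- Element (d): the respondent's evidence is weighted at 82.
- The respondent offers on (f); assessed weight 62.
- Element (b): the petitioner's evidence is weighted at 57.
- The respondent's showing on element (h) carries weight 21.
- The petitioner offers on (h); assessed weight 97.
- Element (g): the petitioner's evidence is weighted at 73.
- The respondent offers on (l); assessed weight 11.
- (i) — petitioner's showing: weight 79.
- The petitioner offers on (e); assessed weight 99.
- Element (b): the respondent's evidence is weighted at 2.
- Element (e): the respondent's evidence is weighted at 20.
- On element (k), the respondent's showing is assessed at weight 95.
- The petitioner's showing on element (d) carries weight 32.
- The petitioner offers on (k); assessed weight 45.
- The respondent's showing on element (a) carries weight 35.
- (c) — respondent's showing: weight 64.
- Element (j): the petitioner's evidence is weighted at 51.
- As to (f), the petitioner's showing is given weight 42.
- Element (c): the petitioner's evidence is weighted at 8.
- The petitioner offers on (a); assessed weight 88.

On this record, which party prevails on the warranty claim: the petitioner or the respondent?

— Issue I —
At Stage I.1 the petitioner must meet the preponderance of the evidence (weight is at least 52): on (a) the weight is 88 less the opposing 35 gives net 53, ≥ 52, so (a) meets the standard; on (b) the weight is 57 less the opposing 2 gives net 55, ≥ 52, so (b) meets the standard.
  Stage I.1 is satisfied; the onus moves to the respondent.
At Stage I.2 the respondent must meet the preponderance of the evidence (weight is at least 52): on (c) the weight is 64 less the opposing 8 gives net 56, ≥ 52, so (c) meets the standard; on (d) the weight is 82 less the opposing 32 gives net 50, < 52, so (d) does not meet the standard.
  The respondent does not carry Stage I.2.
The analysis ends at Stage I.2; the petitioner prevails on this issue.
— Issue II —
Stage II.1 (petitioner, a clear and cogent showing, weight is at least 74): (e) net 99−20=79 ≥ 74 — meets.
  The petitioner carries Stage II.1; the respondent now bears the burden.
Stage II.2 (respondent, a prima facie showing, weight is at least 16): (f) net 62−42=20 ≥ 16 — meets; (g) net 89−73=16 ≥ 16 — meets.
  Stage II.2 is satisfied; the onus moves to the petitioner.
Stage II.3 (petitioner, a clear and cogent showing, weight is at least 74): (h) net 97−21=76 ≥ 74 — meets; (i) 79 ≥ 74 — meets.
  All elements met at the final stage.
All stages carried — the petitioner prevails on this issue.
— Issue III —
At Stage III.1 the petitioner must meet the preponderance of the evidence (weight is at least 52): on (j) the weight is 51, which does not reach 52, so (j) does not meet the standard.
  The petitioner does not carry Stage III.1.
So the respondent prevails on this issue.
Per-issue: Issue I → petitioner; Issue II → petitioner; Issue III → respondent. The petitioner must prevail on every issue; overall, the respondent prevails.

respondent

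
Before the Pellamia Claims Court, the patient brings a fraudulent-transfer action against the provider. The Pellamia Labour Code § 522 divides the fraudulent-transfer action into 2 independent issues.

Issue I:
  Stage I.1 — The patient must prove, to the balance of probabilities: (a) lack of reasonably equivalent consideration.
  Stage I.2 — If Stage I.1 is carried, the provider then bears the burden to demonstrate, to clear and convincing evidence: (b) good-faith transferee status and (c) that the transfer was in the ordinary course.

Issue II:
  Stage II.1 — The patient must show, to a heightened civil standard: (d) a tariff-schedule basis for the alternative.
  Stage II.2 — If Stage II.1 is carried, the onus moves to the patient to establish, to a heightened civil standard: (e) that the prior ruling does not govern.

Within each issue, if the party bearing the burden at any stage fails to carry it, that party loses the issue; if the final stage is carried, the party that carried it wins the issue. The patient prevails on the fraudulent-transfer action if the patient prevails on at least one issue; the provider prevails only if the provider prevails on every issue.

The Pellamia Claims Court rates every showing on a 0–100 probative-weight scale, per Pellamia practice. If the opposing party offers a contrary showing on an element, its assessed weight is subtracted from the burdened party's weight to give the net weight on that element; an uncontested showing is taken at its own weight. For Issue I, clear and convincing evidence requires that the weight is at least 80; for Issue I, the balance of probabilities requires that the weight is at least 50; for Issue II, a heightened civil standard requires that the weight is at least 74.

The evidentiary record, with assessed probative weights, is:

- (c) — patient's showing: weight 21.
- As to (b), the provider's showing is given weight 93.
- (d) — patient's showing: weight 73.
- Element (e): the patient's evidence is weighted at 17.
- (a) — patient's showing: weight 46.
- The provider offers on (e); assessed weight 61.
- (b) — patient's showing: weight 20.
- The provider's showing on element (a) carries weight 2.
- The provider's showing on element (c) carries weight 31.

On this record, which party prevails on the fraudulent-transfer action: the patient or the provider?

— Issue I —
At Stage I.1 the patient must meet the balance of probabilities (weight is at least 50): on (a) the weight is 46 less the opposing 2 gives net 44, < 50, so (a) does not meet the standard.
  Not every element is met, so the patient fails to carry Stage I.1.
The provider prevails on this issue.
— Issue II —
Stage II.1 (patient, a heightened civil standard, weight is at least 74): (d) 73 < 74 — fails.
  Stage II.1 not carried; the patient fails its burden.
The analysis ends at Stage II.1; the provider prevails on this issue.
Per-issue: Issue I → provider; Issue II → provider. The patient must prevail on at least one issue; overall, the provider prevails.

provider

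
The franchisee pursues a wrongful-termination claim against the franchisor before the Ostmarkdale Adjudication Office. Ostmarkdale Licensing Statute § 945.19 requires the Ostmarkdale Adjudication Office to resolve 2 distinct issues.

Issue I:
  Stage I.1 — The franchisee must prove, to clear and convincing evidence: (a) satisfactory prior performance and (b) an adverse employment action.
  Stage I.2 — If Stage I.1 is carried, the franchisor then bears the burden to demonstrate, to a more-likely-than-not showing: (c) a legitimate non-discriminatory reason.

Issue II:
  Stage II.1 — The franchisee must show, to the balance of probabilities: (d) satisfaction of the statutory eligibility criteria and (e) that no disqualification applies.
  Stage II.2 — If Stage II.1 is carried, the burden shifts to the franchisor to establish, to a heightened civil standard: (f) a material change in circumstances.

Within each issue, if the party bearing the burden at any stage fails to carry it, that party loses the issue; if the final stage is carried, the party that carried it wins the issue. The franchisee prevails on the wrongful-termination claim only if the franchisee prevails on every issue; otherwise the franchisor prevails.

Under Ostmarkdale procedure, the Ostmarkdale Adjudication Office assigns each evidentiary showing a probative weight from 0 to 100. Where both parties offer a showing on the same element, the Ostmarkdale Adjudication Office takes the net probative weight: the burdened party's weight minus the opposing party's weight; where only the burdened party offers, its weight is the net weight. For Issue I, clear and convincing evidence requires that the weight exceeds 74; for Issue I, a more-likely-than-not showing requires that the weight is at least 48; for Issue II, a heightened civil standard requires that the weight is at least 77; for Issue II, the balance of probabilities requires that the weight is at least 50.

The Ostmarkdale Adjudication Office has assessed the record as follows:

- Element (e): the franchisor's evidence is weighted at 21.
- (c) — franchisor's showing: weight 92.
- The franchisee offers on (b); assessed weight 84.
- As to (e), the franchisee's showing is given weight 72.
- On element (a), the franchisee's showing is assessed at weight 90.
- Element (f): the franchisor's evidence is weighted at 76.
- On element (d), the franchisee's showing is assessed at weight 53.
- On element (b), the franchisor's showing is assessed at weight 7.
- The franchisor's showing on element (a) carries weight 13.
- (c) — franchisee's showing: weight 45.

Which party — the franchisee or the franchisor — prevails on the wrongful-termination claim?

— Issue I —
Stage I.1 — burden on franchisee; standard: clear and convincing evidence (weight exceeds 74).
    (a): 90 − 13 = 77 > 74 [met]
    (b): 84 − 7 = 77 > 74 [met]
  Stage I.1 is satisfied; the onus moves to the franchisor.
Stage I.2 — burden on franchisor; standard: a more-likely-than-not showing (weight is at least 48).
    (c): 92 − 45 = 47 < 48 [not met]
  Stage I.2 not carried; the franchisor fails its burden.
The analysis ends at Stage I.2; the franchisee prevails on this issue.
— Issue II —
Stage II.1 (franchisee, the balance of probabilities, weight is at least 50): (d) 53 ≥ 50 — meets; (e) net 72−21=51 ≥ 50 — meets.
  All elements met. The burden passes to the franchisor.
Stage II.2 (franchisor, a heightened civil standard, weight is at least 77): (f) 76 < 77 — fails.
  The franchisor does not carry Stage II.2.
The analysis ends at Stage II.2; the franchisee prevails on this issue.
Per-issue: Issue I → franchisee; Issue II → franchisee. The franchisee must prevail on every issue; overall, the franchisee prevails.

franchisee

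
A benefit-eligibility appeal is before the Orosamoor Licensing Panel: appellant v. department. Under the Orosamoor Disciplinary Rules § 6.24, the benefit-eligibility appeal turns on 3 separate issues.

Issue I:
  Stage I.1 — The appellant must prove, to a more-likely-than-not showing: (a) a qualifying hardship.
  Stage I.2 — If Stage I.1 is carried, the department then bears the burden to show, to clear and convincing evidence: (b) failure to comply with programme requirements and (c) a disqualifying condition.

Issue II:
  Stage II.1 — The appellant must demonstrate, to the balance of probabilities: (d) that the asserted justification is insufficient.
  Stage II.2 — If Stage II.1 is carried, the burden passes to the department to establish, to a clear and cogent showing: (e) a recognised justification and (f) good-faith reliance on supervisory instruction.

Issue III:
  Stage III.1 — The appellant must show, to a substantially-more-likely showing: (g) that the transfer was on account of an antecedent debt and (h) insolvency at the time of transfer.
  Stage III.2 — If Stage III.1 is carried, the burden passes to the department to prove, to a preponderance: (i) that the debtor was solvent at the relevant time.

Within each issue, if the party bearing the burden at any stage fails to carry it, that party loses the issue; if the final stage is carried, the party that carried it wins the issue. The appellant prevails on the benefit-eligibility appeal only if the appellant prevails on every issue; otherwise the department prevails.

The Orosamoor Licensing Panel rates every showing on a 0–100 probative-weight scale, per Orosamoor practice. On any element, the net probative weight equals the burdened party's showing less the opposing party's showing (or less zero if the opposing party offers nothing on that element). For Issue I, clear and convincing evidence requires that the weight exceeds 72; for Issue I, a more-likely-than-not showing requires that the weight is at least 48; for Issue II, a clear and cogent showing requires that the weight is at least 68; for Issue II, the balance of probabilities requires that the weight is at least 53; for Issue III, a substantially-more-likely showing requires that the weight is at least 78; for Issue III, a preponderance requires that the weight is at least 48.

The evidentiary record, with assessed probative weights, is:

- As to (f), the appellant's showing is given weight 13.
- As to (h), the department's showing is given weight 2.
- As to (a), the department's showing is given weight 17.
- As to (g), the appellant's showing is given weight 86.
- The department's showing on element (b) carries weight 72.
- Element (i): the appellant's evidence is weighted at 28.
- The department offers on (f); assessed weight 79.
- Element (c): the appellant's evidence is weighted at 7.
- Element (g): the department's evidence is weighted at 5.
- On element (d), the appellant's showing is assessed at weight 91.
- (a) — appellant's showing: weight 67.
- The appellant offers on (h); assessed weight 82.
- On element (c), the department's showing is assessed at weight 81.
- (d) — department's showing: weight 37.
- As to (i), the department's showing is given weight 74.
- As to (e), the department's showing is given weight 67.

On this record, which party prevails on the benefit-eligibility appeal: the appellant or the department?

appellant

— Issue I —
Stage I.1 (appellant, a more-likely-than-not showing, weight is at least 48): (a) net 67−17=50 ≥ 48 — meets.
  Stage I.1 carried; the burden shifts to the department.
Stage I.2 (department, clear and convincing evidence, weight exceeds 72): (b) 72 ≤ 72 — fails; (c) net 81−7=74 > 72 — meets.
  Not every element is met, so the department fails to carry Stage I.2.
The appellant prevails on this issue.
— Issue II —
Stage II.1 (appellant, the balance of probabilities, weight is at least 53): (d) net 91−37=54 ≥ 53 — meets.
  The appellant carries Stage II.1; the department now bears the burden.
Stage II.2 (department, a clear and cogent showing, weight is at least 68): (e) 67 < 68 — fails; (f) net 79−13=66 < 68 — fails.
  Stage II.2 not carried; the department fails its burden.
The appellant prevails on this issue.
— Issue III —
At Stage III.1 the appellant must meet a substantially-more-likely showing (weight is at least 78): on (g) the weight is 86 less the opposing 5 gives net 81, which does reach 78, so (g) meets the standard; on (h) the weight is 82 less the opposing 2 gives net 80, which does reach 78, so (h) meets the standard.
  Stage III.1 carried; the burden shifts to the department.
At Stage III.2 the department must meet a preponderance (weight is at least 48): on (i) the weight is 74 less the opposing 28 gives net 46, < 48, so (i) does not meet the standard.
  Stage III.2 not carried; the department fails its burden.
The appellant prevails on this issue.
Per-issue: Issue I → appellant; Issue II → appellant; Issue III → appellant. The appellant must prevail on every issue; overall, the appellant prevails.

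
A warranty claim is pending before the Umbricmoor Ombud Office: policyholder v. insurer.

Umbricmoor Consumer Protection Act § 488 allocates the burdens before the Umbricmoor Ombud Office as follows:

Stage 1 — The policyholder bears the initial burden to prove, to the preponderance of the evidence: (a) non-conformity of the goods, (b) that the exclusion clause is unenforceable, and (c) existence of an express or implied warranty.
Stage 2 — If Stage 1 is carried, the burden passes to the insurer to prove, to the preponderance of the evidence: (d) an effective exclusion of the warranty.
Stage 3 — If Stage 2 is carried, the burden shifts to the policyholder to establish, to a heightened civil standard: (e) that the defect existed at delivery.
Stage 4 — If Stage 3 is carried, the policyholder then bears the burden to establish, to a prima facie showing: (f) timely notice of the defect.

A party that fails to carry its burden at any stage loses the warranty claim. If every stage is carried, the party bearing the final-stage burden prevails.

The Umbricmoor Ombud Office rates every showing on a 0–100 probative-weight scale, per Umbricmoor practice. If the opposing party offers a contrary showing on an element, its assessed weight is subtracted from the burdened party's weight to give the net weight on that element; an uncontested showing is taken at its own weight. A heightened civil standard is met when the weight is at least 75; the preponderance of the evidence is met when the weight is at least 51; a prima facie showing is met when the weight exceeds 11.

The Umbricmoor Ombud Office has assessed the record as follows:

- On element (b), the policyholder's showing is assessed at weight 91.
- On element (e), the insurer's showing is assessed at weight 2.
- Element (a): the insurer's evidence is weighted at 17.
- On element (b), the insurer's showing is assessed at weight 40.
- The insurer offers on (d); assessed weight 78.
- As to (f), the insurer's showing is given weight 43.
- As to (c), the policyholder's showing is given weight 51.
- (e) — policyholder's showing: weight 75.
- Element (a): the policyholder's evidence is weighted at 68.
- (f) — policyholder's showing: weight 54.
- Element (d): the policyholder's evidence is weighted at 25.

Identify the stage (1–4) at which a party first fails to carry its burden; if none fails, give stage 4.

Stage 1 — burden on policyholder; standard: the preponderance of the evidence (weight is at least 51).
    (a): 68 − 17 = 51 ≥ 51 [met]
    (b): 91 − 40 = 51 ≥ 51 [met]
    (c): 51 ≥ 51 [met]
  All elements met. The burden passes to the insurer.
Stage 2 — burden on insurer; standard: the preponderance of the evidence (weight is at least 51).
    (d): 78 − 25 = 53 ≥ 51 [met]
  The insurer carries Stage 2; the policyholder now bears the burden.
Stage 3 — burden on policyholder; standard: a heightened civil standard (weight is at least 75).
    (e): 75 − 2 = 73 < 75 [not met]
  The policyholder does not carry Stage 3.
So the insurer prevails.

stage 3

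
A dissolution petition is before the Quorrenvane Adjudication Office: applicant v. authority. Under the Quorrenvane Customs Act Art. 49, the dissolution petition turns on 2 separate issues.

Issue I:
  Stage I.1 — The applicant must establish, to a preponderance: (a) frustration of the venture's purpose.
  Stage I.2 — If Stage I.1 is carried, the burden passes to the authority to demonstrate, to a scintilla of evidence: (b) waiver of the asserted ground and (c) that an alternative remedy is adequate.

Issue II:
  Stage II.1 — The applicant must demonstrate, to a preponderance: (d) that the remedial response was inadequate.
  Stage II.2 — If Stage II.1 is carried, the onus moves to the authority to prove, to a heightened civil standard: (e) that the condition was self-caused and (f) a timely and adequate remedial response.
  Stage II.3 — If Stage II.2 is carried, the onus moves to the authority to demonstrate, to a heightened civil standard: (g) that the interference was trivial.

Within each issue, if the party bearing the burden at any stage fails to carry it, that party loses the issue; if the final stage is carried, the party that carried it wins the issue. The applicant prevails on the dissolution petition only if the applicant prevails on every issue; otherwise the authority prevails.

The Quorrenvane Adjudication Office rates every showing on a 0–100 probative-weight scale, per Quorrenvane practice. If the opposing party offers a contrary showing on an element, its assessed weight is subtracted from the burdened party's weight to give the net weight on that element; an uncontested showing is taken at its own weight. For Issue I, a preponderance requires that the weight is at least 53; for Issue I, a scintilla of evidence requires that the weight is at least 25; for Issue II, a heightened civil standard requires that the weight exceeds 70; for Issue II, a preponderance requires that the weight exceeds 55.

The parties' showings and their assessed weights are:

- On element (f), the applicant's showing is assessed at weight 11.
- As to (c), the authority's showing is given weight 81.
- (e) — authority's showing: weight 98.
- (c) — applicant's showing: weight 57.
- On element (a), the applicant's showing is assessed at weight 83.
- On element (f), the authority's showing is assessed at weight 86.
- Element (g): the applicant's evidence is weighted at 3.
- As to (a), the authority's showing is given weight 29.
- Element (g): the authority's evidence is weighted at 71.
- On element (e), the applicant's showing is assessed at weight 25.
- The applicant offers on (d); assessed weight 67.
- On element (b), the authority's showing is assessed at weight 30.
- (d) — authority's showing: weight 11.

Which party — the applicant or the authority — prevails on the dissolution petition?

— Issue I —
Stage I.1 — burden on applicant; standard: a preponderance (weight is at least 53).
    (a): 83 − 29 = 54 ≥ 53 [met]
  The applicant carries Stage I.1; the authority now bears the burden.
Stage I.2 — burden on authority; standard: a scintilla of evidence (weight is at least 25).
    (b): 30 ≥ 25 [met]
    (c): 81 − 57 = 24 < 25 [not met]
  Stage I.2 not carried; the authority fails its burden.
The applicant prevails on this issue.
— Issue II —
Stage II.1 (applicant, a preponderance, weight exceeds 55): (d) net 67−11=56 > 55 — meets.
  Stage II.1 carried; the burden shifts to the authority.
Stage II.2 (authority, a heightened civil standard, weight exceeds 70): (e) net 98−25=73 > 70 — meets; (f) net 86−11=75 > 70 — meets.
  All elements met. The authority retains the burden for Stage II.3.
Stage II.3 (authority, a heightened civil standard, weight exceeds 70): (g) net 71−3=68 ≤ 70 — fails.
  The authority does not carry Stage II.3.
The analysis ends at Stage II.3; the applicant prevails on this issue.
Per-issue: Issue I → applicant; Issue II → applicant. The applicant must prevail on every issue; overall, the applicant prevails.

applicant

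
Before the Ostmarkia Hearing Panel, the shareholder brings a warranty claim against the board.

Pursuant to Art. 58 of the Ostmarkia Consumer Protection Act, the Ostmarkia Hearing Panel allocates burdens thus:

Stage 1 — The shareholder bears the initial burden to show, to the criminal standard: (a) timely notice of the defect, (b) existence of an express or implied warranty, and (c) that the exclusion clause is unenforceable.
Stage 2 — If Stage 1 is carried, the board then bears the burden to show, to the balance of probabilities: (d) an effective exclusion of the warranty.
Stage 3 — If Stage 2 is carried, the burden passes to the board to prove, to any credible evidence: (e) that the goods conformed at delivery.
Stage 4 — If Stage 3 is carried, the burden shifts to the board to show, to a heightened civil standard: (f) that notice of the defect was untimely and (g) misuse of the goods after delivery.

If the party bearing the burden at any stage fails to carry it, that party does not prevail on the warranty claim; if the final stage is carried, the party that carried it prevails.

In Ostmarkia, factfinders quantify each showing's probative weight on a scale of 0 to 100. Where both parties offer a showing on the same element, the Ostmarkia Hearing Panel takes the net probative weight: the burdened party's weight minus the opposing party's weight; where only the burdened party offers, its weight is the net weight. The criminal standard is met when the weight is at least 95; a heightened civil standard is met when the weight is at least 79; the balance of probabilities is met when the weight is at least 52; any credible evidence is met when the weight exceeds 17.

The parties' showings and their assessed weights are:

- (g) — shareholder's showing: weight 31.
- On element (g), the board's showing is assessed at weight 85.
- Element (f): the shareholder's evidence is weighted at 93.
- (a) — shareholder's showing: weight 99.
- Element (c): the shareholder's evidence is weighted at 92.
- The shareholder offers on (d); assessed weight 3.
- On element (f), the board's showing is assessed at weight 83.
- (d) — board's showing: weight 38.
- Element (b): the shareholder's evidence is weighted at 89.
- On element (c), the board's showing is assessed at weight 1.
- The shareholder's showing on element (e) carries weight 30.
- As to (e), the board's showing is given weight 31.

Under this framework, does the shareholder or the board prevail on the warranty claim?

board

At Stage 1 the shareholder must meet the criminal standard (weight is at least 95): on (a) the weight is 99, ≥ 95, so (a) meets the standard; on (b) the weight is 89, which does not reach 95, so (b) does not meet the standard; on (c) the weight is 92 less the opposing 1 gives net 91, < 95, so (c) does not meet the standard.
  Stage 1 not carried; the shareholder fails its burden.
So the board prevails.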